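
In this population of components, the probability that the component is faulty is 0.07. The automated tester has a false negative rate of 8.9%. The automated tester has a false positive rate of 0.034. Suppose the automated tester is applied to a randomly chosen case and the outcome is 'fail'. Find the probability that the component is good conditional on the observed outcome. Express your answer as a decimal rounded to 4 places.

Write H for 'the component is faulty'. Prior odds H:¬H = 0.07/0.93 = 0.075269. For the 'fail' outcome, the likelihood ratio is 0.911/0.034 = 26.794.
Posterior odds = 0.075269 × 26.794 = 2.0168, so P(H|E) = 2.0168/(1+2.0168) = 0.6685. Then P(¬H|E) = 1 − 0.6685 = 0.3315.

P(¬H | E) ≈ 0.3315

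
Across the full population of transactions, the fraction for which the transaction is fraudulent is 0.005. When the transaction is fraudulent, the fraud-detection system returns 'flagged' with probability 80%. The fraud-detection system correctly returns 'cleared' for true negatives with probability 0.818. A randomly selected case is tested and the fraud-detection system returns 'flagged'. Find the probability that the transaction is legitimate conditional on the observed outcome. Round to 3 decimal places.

P(¬H | E) ≈ 0.978

Let H be the event that the transaction is fraudulent. P(H) = 0.005, so P(¬H) = 0.995. With E the 'flagged' result, P(E|H) = 0.8 and P(E|¬H) = 0.182.
P(E) = 0.8·0.005 + 0.182·0.995 = 0.0040000 + 0.18109 = 0.18509.
By Bayes' theorem, P(H|E) = 0.0040000 / 0.18509 = 0.022. Hence P(¬H|E) = 1 − 0.022 = 0.978.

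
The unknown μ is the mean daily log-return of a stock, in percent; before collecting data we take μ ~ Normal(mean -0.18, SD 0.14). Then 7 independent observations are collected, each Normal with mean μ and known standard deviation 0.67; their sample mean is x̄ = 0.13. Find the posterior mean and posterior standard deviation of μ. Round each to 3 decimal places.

Posterior mean ≈ -0.107; posterior SD ≈ 0.123

With known σ, the Normal prior is conjugate. Weight on the data is w = (n/σ²)/(n/σ² + 1/τ₀²) = 15.5937/(15.5937+51.0204) = 0.23409.
Posterior mean = w·x̄ + (1−w)·μ₀ = 0.23409·0.13 + 0.76591·-0.18 = -0.107. Posterior variance = 1/(15.5937+51.0204) = 0.0150118, so SD = 0.123.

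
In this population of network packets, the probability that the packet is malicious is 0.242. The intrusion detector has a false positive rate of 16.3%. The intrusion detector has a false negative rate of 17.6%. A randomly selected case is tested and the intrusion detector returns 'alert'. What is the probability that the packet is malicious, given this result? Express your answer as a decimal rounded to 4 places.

P(H | E) ≈ 0.6174

Write H for 'the packet is malicious'. Prior odds H:¬H = 0.242/0.758 = 0.31926. For the 'alert' outcome, the likelihood ratio is 0.824/0.163 = 5.0552.
Posterior odds = 0.31926 × 5.0552 = 1.6139, so P(H|E) = 1.6139/(1+1.6139) = 0.6174.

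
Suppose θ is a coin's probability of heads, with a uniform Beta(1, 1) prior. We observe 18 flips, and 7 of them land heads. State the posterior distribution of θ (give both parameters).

Posterior: Beta(8, 12)

The binomial likelihood is conjugate to the Beta prior: with 7 successes and 11 failures, the posterior is Beta(1+7, 1+11) = Beta(8, 12).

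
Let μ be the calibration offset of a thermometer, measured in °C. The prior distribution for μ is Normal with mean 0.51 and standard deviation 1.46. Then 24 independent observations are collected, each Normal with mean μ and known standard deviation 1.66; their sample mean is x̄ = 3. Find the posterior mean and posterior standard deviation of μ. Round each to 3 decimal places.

Posterior mean ≈ 2.873; posterior SD ≈ 0.330

Prior precision 1/τ₀² = 1/1.46² = 0.469131; data precision n/σ² = 24/1.66² = 8.70954.
Posterior precision = 0.469131 + 8.70954 = 9.17867, giving posterior SD = 1/√9.17867 = 0.330.
Posterior mean = (0.469131·0.51 + 8.70954·3) / 9.17867 = 2.873.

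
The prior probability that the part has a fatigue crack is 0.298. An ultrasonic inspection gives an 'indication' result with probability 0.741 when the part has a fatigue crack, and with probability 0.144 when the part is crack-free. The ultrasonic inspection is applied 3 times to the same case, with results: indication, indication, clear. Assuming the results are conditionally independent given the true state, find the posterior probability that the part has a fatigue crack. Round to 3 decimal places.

Posterior P(H) ≈ 0.773

Let H be the event that the part has a fatigue crack; start with P(H) = 0.298. P('indication'|H) = 0.741, P('indication'|¬H) = 0.144.
Update on result 1 ('indication'): P(H) ← 0.741·0.2980 / (0.741·0.2980 + 0.144·0.7020) = 0.22082/0.32191 = 0.6860.
Update on result 2 ('indication'): P(H) ← 0.741·0.6860 / (0.741·0.6860 + 0.144·0.3140) = 0.50830/0.55352 = 0.9183.
Update on result 3 ('clear'): P(H) ← 0.259·0.9183 / (0.259·0.9183 + 0.856·0.0817) = 0.23784/0.30777 = 0.7728.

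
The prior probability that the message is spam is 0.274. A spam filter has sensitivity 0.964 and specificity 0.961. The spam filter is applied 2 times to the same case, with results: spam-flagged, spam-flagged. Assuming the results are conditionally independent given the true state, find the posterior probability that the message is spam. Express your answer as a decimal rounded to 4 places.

Posterior P(H) ≈ 0.9957

With H the event that the message is spam, the joint likelihood of the observed sequence is P(data|H) = 0.964·0.964 = 0.92930 and P(data|¬H) = 0.039·0.039 = 0.0015210.
Bayes: P(H|data) = 0.274·0.92930 / (0.274·0.92930 + 0.726·0.0015210) = 0.25463/0.25573 = 0.9957.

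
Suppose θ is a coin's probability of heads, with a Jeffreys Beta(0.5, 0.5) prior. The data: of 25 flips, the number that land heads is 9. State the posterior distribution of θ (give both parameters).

Posterior: Beta(9.5, 16.5)

Observing 9 successes and 16 failures updates Beta(0.5, 0.5) by adding the success and failure counts to the two shape parameters: α = 0.5+9 = 9.5, β = 0.5+16 = 16.5.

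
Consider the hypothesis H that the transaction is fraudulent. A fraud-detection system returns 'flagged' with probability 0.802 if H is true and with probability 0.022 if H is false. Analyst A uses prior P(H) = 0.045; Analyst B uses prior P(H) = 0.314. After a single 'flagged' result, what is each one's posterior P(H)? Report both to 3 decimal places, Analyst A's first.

The likelihood ratio for a 'flagged' result is 0.802/0.022 = 36.455.
Analyst A: prior odds 0.045/0.955 = 0.047120; posterior odds 1.7178; posterior probability 0.632.
Analyst B: prior odds 0.314/0.686 = 0.45773; posterior odds 16.686; posterior probability 0.943.

Analyst A: 0.632; Analyst B: 0.943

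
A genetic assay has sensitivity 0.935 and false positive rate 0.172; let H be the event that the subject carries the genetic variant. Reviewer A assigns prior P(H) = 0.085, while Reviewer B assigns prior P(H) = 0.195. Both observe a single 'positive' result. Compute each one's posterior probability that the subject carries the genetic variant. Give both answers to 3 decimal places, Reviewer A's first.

Reviewer A: 0.336; Reviewer B: 0.568

The likelihood ratio for a 'positive' result is 0.935/0.172 = 5.4360.
Reviewer A: prior odds 0.085/0.915 = 0.092896; posterior odds 0.50499; posterior probability 0.336.
Reviewer B: prior odds 0.195/0.805 = 0.24224; posterior odds 1.3168; posterior probability 0.568.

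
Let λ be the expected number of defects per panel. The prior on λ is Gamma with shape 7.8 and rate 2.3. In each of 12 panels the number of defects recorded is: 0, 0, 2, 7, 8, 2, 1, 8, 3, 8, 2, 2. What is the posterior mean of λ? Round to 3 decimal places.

Posterior mean ≈ 3.552

The Poisson likelihood adds the total count to the shape and the number of exposure periods to the rate. Here ∑xᵢ = 43 and n = 12, so shape 7.8→50.8 and rate 2.3→14.3.
E[λ | data] = 50.8/14.3 = 3.552.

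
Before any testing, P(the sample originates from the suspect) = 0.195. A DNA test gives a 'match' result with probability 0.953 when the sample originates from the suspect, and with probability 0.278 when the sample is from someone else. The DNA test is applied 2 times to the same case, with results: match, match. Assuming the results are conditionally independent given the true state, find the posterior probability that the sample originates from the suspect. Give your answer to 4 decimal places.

With H the event that the sample originates from the suspect, the joint likelihood of the observed sequence is P(data|H) = 0.953·0.953 = 0.90821 and P(data|¬H) = 0.278·0.278 = 0.077284.
Bayes: P(H|data) = 0.195·0.90821 / (0.195·0.90821 + 0.805·0.077284) = 0.17710/0.23931 = 0.7400.

Posterior P(H) ≈ 0.7400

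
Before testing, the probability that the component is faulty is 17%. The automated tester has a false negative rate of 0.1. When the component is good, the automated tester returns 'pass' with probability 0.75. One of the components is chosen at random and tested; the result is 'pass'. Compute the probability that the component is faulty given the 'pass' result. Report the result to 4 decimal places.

P(H | E) ≈ 0.0266

Let H be the event that the component is faulty. P(H) = 0.17, so P(¬H) = 0.83. With E the 'pass' result, P(E|H) = 0.1 and P(E|¬H) = 0.75.
P(E) = 0.1·0.17 + 0.75·0.83 = 0.017000 + 0.62250 = 0.63950.
By Bayes' theorem, P(H|E) = 0.017000 / 0.63950 = 0.0266.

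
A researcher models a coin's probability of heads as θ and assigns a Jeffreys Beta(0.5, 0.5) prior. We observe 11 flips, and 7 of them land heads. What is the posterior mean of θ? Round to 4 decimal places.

Posterior mean ≈ 0.6250

The binomial likelihood is conjugate to the Beta prior: with 7 successes and 4 failures, the posterior is Beta(0.5+7, 0.5+4) = Beta(7.5, 4.5).
Posterior mean = α/(α+β) = 7.5/12 = 0.6250.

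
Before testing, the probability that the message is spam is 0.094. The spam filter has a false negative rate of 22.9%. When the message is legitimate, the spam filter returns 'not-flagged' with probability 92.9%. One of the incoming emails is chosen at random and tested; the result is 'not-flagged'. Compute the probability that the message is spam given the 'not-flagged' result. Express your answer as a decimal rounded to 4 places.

P(H | E) ≈ 0.0249

Write H for 'the message is spam'. Prior odds H:¬H = 0.094/0.906 = 0.10375. For the 'not-flagged' outcome, the likelihood ratio is 0.229/0.929 = 0.24650.
Posterior odds = 0.10375 × 0.24650 = 0.025575, so P(H|E) = 0.025575/(1+0.025575) = 0.0249.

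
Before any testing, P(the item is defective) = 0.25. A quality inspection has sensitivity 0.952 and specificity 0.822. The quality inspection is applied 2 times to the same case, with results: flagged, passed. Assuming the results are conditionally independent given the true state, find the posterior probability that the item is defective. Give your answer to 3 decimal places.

Posterior P(H) ≈ 0.094

Let H be the event that the item is defective; start with P(H) = 0.25. P('flagged'|H) = 0.952, P('flagged'|¬H) = 0.178.
Update on result 1 ('flagged'): P(H) ← 0.952·0.2500 / (0.952·0.2500 + 0.178·0.7500) = 0.23800/0.37150 = 0.6406.
Update on result 2 ('passed'): P(H) ← 0.048·0.6406 / (0.048·0.6406 + 0.822·0.3594) = 0.030751/0.32614 = 0.0943.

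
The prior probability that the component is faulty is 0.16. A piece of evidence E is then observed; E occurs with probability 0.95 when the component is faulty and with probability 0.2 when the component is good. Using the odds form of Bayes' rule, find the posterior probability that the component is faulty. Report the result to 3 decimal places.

Prior odds = 0.16/(1−0.16) = 0.19048.
Likelihood ratio for E = 0.95/0.2 = 4.7500.
Posterior odds = prior odds × LR = 0.90476.
Posterior probability = odds/(1+odds) = 0.90476/1.9048 = 0.475.

Posterior probability ≈ 0.475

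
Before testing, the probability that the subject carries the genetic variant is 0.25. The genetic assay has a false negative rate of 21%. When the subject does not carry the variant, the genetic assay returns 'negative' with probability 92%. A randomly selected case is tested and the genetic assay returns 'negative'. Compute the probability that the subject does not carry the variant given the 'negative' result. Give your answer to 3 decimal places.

Let H be the event that the subject carries the genetic variant. P(H) = 0.25, so P(¬H) = 0.75. With E the 'negative' result, P(E|H) = 0.21 and P(E|¬H) = 0.92.
P(E) = 0.21·0.25 + 0.92·0.75 = 0.052500 + 0.69000 = 0.74250.
By Bayes' theorem, P(H|E) = 0.052500 / 0.74250 = 0.071. Hence P(¬H|E) = 1 − 0.071 = 0.929.

P(¬H | E) ≈ 0.929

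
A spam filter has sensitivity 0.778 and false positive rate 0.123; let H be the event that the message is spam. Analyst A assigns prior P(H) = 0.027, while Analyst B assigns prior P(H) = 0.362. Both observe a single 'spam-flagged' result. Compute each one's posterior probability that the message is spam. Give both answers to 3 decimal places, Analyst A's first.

The likelihood ratio for a 'spam-flagged' result is 0.778/0.123 = 6.3252.
Analyst A: prior odds 0.027/0.973 = 0.027749; posterior odds 0.17552; posterior probability 0.149.
Analyst B: prior odds 0.362/0.638 = 0.56740; posterior odds 3.5889; posterior probability 0.782.

Analyst A: 0.149; Analyst B: 0.782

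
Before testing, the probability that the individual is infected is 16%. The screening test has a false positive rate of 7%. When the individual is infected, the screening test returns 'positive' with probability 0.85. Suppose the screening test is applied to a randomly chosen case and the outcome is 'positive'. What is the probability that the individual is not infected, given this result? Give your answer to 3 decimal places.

P(¬H | E) ≈ 0.302

Write H for 'the individual is infected'. Prior odds H:¬H = 0.16/0.84 = 0.19048. For the 'positive' outcome, the likelihood ratio is 0.85/0.07 = 12.143.
Posterior odds = 0.19048 × 12.143 = 2.3129, so P(H|E) = 2.3129/(1+2.3129) = 0.698. Then P(¬H|E) = 1 − 0.698 = 0.302.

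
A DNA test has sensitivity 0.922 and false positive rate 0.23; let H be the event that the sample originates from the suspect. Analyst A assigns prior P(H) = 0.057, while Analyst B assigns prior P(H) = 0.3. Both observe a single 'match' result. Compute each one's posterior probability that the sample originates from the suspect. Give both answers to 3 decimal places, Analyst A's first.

P('+'|H) = 0.922, P('+'|¬H) = 0.23.
Analyst A: numerator 0.922·0.057 = 0.052554; evidence = 0.052554+0.23·0.943 = 0.26944; posterior = 0.195.
Analyst B: numerator 0.922·0.3 = 0.27660; evidence = 0.27660+0.23·0.7 = 0.43760; posterior = 0.632.

Analyst A: 0.195; Analyst B: 0.632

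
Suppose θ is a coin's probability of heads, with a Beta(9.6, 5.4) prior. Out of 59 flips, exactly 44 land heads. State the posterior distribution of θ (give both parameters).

Observing 44 successes and 15 failures updates Beta(9.6, 5.4) by adding the success and failure counts to the two shape parameters: α = 9.6+44 = 53.6, β = 5.4+15 = 20.4.

Posterior: Beta(53.6, 20.4)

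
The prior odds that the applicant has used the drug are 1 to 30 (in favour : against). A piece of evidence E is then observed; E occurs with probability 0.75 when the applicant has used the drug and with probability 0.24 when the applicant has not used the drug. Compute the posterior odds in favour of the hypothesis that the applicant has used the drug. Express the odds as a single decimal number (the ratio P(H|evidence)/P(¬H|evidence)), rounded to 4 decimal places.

Posterior odds ≈ 0.1042

Prior odds = 1/30 = 0.033333. In log-odds, ln(0.033333) = -3.4012.
Add log likelihood ratio: ln(3.1250) = 1.1394.
Posterior log-odds = -2.2618, so posterior odds = exp(-2.2618) = 0.10417.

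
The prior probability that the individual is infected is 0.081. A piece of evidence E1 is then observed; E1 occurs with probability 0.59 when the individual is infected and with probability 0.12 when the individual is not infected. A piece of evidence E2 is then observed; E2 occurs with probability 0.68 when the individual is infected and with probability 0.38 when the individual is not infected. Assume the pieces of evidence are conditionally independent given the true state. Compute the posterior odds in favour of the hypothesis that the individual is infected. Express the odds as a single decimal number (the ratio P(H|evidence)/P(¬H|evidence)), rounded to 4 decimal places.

Prior odds = 0.081/(1−0.081) = 0.088139.
Likelihood ratio for E1 = 0.59/0.12 = 4.9167.
Likelihood ratio for E2 = 0.68/0.38 = 1.7895.
Posterior odds = prior odds × LR₁ × LR₂ = 0.77547.

Posterior odds ≈ 0.7755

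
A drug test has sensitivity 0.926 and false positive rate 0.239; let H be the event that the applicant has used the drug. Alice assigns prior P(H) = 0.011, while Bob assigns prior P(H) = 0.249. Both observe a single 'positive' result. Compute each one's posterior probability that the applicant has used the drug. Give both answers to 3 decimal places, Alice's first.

P('+'|H) = 0.926, P('+'|¬H) = 0.239.
Alice: numerator 0.926·0.011 = 0.010186; evidence = 0.010186+0.239·0.989 = 0.24656; posterior = 0.041.
Bob: numerator 0.926·0.249 = 0.23057; evidence = 0.23057+0.239·0.751 = 0.41006; posterior = 0.562.

Alice: 0.041; Bob: 0.562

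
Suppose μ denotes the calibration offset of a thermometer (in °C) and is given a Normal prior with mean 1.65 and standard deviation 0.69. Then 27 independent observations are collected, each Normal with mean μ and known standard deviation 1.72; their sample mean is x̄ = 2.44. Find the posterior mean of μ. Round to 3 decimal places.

With known σ, the Normal prior is conjugate. Weight on the data is w = (n/σ²)/(n/σ² + 1/τ₀²) = 9.12655/(9.12655+2.10040) = 0.81291.
Posterior mean = w·x̄ + (1−w)·μ₀ = 0.81291·2.44 + 0.18709·1.65 = 2.292.

Posterior mean ≈ 2.292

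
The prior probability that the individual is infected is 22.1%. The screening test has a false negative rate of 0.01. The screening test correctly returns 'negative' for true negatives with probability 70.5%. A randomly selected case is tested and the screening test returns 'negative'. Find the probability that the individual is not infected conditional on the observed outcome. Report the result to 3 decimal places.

Let H be the event that the individual is infected. P(H) = 0.221, so P(¬H) = 0.779. With E the 'negative' result, P(E|H) = 0.01 and P(E|¬H) = 0.705.
P(E) = 0.01·0.221 + 0.705·0.779 = 0.0022100 + 0.54919 = 0.55141.
By Bayes' theorem, P(H|E) = 0.0022100 / 0.55141 = 0.004. Hence P(¬H|E) = 1 − 0.004 = 0.996.

P(¬H | E) ≈ 0.996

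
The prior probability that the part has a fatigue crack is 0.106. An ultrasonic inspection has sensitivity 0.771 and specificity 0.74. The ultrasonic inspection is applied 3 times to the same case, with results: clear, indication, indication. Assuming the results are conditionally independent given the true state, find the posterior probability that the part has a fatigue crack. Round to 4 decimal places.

Let H be the event that the part has a fatigue crack; start with P(H) = 0.106. P('indication'|H) = 0.771, P('indication'|¬H) = 0.26.
Update on result 1 ('clear'): P(H) ← 0.229·0.1060 / (0.229·0.1060 + 0.74·0.8940) = 0.024274/0.68583 = 0.0354.
Update on result 2 ('indication'): P(H) ← 0.771·0.0354 / (0.771·0.0354 + 0.26·0.9646) = 0.027288/0.27809 = 0.0981.
Update on result 3 ('indication'): P(H) ← 0.771·0.0981 / (0.771·0.0981 + 0.26·0.9019) = 0.075657/0.31014 = 0.2439.

Posterior P(H) ≈ 0.2439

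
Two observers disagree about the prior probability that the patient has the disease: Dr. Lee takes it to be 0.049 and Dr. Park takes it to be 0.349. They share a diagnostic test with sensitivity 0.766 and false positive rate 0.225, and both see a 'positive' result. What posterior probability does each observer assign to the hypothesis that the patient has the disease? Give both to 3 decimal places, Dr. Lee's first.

Dr. Lee: 0.149; Dr. Park: 0.646

The likelihood ratio for a 'positive' result is 0.766/0.225 = 3.4044.
Dr. Lee: prior odds 0.049/0.951 = 0.051525; posterior odds 0.17541; posterior probability 0.149.
Dr. Park: prior odds 0.349/0.651 = 0.53610; posterior odds 1.8251; posterior probability 0.646.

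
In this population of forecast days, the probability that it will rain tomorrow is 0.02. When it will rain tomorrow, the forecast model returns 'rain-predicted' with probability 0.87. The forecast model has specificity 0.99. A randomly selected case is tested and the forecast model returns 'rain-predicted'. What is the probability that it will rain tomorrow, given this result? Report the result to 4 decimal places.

P(H | E) ≈ 0.6397

Let H be the event that it will rain tomorrow. P(H) = 0.02, so P(¬H) = 0.98. With E the 'rain-predicted' result, P(E|H) = 0.87 and P(E|¬H) = 0.01.
P(E) = 0.87·0.02 + 0.01·0.98 = 0.017400 + 0.0098000 = 0.027200.
By Bayes' theorem, P(H|E) = 0.017400 / 0.027200 = 0.6397.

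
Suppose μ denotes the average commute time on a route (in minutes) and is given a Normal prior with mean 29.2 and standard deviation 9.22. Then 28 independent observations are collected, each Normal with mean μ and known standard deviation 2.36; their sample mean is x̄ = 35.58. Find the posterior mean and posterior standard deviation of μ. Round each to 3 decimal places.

Posterior mean ≈ 35.565; posterior SD ≈ 0.445

Prior precision 1/τ₀² = 1/9.22² = 0.0117635; data precision n/σ² = 28/2.36² = 5.02729.
Posterior precision = 0.0117635 + 5.02729 = 5.03905, giving posterior SD = 1/√5.03905 = 0.445.
Posterior mean = (0.0117635·29.2 + 5.02729·35.58) / 5.03905 = 35.565.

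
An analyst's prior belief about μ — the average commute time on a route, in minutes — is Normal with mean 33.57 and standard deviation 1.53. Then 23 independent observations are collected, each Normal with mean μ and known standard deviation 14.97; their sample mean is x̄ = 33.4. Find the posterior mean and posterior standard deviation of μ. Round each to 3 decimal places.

With known σ, the Normal prior is conjugate. Weight on the data is w = (n/σ²)/(n/σ² + 1/τ₀²) = 0.102632/(0.102632+0.427186) = 0.19371.
Posterior mean = w·x̄ + (1−w)·μ₀ = 0.19371·33.4 + 0.80629·33.57 = 33.537. Posterior variance = 1/(0.102632+0.427186) = 1.88744, so SD = 1.374.

Posterior mean ≈ 33.537; posterior SD ≈ 1.374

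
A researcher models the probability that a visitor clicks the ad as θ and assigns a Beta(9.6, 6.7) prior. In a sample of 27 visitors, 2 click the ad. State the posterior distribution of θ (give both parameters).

Observing 2 successes and 25 failures updates Beta(9.6, 6.7) by adding the success and failure counts to the two shape parameters: α = 9.6+2 = 11.6, β = 6.7+25 = 31.7.

Posterior: Beta(11.6, 31.7)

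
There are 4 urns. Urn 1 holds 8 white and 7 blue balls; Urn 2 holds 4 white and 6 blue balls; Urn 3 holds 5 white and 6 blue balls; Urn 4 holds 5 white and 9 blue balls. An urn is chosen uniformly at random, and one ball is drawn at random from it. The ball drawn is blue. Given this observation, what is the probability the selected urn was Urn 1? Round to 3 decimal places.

P(blue|Urn 1) = 0.4667; P(blue|Urn 2) = 0.6; P(blue|Urn 3) = 0.5455; P(blue|Urn 4) = 0.6429.
Prior × likelihood for each source: 0.25·0.4667=0.1167, 0.25·0.6=0.1500, 0.25·0.5455=0.1364, 0.25·0.6429=0.1607. Summing gives P(blue) = 0.56374.
P(Urn 1 | blue) = 0.1167 / 0.56374 = 0.207.

Posterior probability ≈ 0.207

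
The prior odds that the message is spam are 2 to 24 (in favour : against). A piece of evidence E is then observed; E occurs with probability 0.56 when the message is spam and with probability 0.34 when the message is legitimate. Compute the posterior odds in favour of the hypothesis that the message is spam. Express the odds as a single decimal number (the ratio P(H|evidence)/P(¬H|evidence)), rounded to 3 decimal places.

Prior odds = 2/24 = 0.083333. In log-odds, ln(0.083333) = -2.4849.
Add log likelihood ratio: ln(1.6471) = 0.49899.
Posterior log-odds = -1.9859, so posterior odds = exp(-1.9859) = 0.13725.

Posterior odds ≈ 0.137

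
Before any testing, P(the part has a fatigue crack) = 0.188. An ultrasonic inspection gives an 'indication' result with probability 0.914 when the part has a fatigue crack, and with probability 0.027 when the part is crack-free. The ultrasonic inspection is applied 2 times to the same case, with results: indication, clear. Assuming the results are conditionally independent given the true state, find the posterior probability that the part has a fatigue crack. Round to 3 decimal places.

With H the event that the part has a fatigue crack, the joint likelihood of the observed sequence is P(data|H) = 0.914·0.086 = 0.078604 and P(data|¬H) = 0.027·0.973 = 0.026271.
Bayes: P(H|data) = 0.188·0.078604 / (0.188·0.078604 + 0.812·0.026271) = 0.014778/0.036110 = 0.4092.

Posterior P(H) ≈ 0.409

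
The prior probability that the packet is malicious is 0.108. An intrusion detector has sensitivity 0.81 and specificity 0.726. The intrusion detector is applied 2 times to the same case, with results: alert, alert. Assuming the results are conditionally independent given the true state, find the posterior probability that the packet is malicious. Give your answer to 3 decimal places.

With H the event that the packet is malicious, the joint likelihood of the observed sequence is P(data|H) = 0.81·0.81 = 0.65610 and P(data|¬H) = 0.274·0.274 = 0.075076.
Bayes: P(H|data) = 0.108·0.65610 / (0.108·0.65610 + 0.892·0.075076) = 0.070859/0.13783 = 0.5141.

Posterior P(H) ≈ 0.514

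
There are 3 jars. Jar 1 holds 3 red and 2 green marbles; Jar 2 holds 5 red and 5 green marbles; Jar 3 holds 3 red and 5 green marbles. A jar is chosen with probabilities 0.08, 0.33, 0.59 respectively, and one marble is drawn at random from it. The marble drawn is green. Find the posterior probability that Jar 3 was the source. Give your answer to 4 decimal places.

P(green|Jar 1) = 0.4; P(green|Jar 2) = 0.5; P(green|Jar 3) = 0.625.
Prior × likelihood for each source: 0.08·0.4=0.03200, 0.33·0.5=0.1650, 0.59·0.625=0.3687. Summing gives P(green) = 0.56575.
P(Jar 3 | green) = 0.3687 / 0.56575 = 0.6518.

Posterior probability ≈ 0.6518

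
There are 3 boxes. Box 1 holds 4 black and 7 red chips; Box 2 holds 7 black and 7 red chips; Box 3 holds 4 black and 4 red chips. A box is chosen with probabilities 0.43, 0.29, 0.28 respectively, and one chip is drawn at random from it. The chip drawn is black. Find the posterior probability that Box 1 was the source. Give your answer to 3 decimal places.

Tabulate prior·likelihood by source: [1] prior 0.43, lik 0.3636, product 0.1564; [2] prior 0.29, lik 0.5, product 0.1450; [3] prior 0.28, lik 0.5, product 0.1400.
Normalizing constant = 0.44136; the posterior for Box 1 is its product over the sum, 0.1564/0.44136 = 0.354.

Posterior probability ≈ 0.354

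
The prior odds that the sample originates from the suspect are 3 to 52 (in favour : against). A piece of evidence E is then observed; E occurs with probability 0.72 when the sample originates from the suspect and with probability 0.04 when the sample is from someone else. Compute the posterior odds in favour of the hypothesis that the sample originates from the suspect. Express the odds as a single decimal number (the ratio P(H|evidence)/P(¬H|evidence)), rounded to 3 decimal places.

Prior odds = 3/52 = 0.057692. In log-odds, ln(0.057692) = -2.8526.
Add log likelihood ratio: ln(18.000) = 2.8904.
Posterior log-odds = 0.037740, so posterior odds = exp(0.037740) = 1.0385.

Posterior odds ≈ 1.038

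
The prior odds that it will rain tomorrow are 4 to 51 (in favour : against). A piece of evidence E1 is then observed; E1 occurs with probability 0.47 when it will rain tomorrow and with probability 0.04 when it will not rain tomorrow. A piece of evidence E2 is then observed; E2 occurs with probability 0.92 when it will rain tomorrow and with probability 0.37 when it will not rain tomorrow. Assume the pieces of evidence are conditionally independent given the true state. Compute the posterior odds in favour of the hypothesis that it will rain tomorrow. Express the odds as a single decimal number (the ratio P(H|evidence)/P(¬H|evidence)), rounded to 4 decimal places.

Prior odds = 4/51 = 0.078431.
Likelihood ratio for E1 = 0.47/0.04 = 11.750.
Likelihood ratio for E2 = 0.92/0.37 = 2.4865.
Posterior odds = prior odds × LR₁ × LR₂ = 2.2915.

Posterior odds ≈ 2.2915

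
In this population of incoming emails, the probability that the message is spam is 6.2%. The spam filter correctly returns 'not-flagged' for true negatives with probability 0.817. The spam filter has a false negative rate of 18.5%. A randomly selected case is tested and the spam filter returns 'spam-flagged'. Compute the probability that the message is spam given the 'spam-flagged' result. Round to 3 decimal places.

Write H for 'the message is spam'. Prior odds H:¬H = 0.062/0.938 = 0.066098. For the 'spam-flagged' outcome, the likelihood ratio is 0.815/0.183 = 4.4536.
Posterior odds = 0.066098 × 4.4536 = 0.29437, so P(H|E) = 0.29437/(1+0.29437) = 0.227.

P(H | E) ≈ 0.227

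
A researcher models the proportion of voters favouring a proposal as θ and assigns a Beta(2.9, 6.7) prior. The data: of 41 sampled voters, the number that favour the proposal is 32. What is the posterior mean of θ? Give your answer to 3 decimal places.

The binomial likelihood is conjugate to the Beta prior: with 32 successes and 9 failures, the posterior is Beta(2.9+32, 6.7+9) = Beta(34.9, 15.7).
Posterior mean = α/(α+β) = 34.9/50.6 = 0.690.

Posterior mean ≈ 0.690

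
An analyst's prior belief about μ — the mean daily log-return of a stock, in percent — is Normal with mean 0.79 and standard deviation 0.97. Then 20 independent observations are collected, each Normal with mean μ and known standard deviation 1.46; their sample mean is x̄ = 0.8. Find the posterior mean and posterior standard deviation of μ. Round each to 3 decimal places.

With known σ, the Normal prior is conjugate. Weight on the data is w = (n/σ²)/(n/σ² + 1/τ₀²) = 9.38262/(9.38262+1.06281) = 0.89825.
Posterior mean = w·x̄ + (1−w)·μ₀ = 0.89825·0.8 + 0.10175·0.79 = 0.799. Posterior variance = 1/(9.38262+1.06281) = 0.0957356, so SD = 0.309.

Posterior mean ≈ 0.799; posterior SD ≈ 0.309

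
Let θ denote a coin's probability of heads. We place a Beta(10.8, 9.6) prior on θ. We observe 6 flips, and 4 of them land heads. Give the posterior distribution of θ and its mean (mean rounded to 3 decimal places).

Posterior: Beta(14.8, 11.6); mean ≈ 0.561

Observing 4 successes and 2 failures updates Beta(10.8, 9.6) by adding the success and failure counts to the two shape parameters: α = 10.8+4 = 14.8, β = 9.6+2 = 11.6.
E[θ | data] = 14.8/(14.8+11.6) = 0.561.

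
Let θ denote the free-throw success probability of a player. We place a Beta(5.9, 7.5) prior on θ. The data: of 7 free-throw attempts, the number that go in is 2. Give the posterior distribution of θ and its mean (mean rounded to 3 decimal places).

The binomial likelihood is conjugate to the Beta prior: with 2 successes and 5 failures, the posterior is Beta(5.9+2, 7.5+5) = Beta(7.9, 12.5).
Posterior mean = α/(α+β) = 7.9/20.4 = 0.387.

Posterior: Beta(7.9, 12.5); mean ≈ 0.387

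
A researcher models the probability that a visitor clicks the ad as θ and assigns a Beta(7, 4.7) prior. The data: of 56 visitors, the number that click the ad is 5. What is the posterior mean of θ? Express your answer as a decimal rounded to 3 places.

Posterior mean ≈ 0.177

Observing 5 successes and 51 failures updates Beta(7, 4.7) by adding the success and failure counts to the two shape parameters: α = 7+5 = 12, β = 4.7+51 = 55.7.
E[θ | data] = 12/(12+55.7) = 0.177.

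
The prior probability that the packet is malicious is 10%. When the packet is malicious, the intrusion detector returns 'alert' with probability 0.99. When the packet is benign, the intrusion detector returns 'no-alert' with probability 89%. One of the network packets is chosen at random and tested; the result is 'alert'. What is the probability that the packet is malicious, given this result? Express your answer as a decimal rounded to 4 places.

Write H for 'the packet is malicious'. Prior odds H:¬H = 0.1/0.9 = 0.11111. For the 'alert' outcome, the likelihood ratio is 0.99/0.11 = 9.0000.
Posterior odds = 0.11111 × 9.0000 = 1.0000, so P(H|E) = 1.0000/(1+1.0000) = 0.5000.

P(H | E) ≈ 0.5000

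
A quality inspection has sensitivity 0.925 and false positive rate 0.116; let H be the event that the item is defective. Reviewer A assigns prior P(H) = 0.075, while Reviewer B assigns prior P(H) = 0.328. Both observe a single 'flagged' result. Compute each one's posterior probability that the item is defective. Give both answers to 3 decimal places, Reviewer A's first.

The likelihood ratio for a 'flagged' result is 0.925/0.116 = 7.9741.
Reviewer A: prior odds 0.075/0.925 = 0.081081; posterior odds 0.64655; posterior probability 0.393.
Reviewer B: prior odds 0.328/0.672 = 0.48810; posterior odds 3.8921; posterior probability 0.796.

Reviewer A: 0.393; Reviewer B: 0.796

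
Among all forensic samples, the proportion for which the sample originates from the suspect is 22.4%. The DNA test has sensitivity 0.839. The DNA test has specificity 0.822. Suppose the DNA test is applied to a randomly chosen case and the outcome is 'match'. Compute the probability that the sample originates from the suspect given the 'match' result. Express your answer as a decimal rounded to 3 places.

Let H be the event that the sample originates from the suspect. P(H) = 0.224, so P(¬H) = 0.776. With E the 'match' result, P(E|H) = 0.839 and P(E|¬H) = 0.178.
P(E) = 0.839·0.224 + 0.178·0.776 = 0.18794 + 0.13813 = 0.32606.
By Bayes' theorem, P(H|E) = 0.18794 / 0.32606 = 0.576.

P(H | E) ≈ 0.576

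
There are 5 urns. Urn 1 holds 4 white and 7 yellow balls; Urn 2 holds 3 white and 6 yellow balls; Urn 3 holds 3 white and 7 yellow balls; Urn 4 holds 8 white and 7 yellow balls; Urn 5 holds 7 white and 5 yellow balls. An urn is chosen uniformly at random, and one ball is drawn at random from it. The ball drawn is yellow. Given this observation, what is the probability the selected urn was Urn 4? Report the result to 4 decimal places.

P(yellow|Urn 1) = 0.6364; P(yellow|Urn 2) = 0.6667; P(yellow|Urn 3) = 0.7; P(yellow|Urn 4) = 0.4667; P(yellow|Urn 5) = 0.4167.
Prior × likelihood for each source: 0.2·0.6364=0.1273, 0.2·0.6667=0.1333, 0.2·0.7=0.1400, 0.2·0.4667=0.09333, 0.2·0.4167=0.08333. Summing gives P(yellow) = 0.57727.
P(Urn 4 | yellow) = 0.09333 / 0.57727 = 0.1617.

Posterior probability ≈ 0.1617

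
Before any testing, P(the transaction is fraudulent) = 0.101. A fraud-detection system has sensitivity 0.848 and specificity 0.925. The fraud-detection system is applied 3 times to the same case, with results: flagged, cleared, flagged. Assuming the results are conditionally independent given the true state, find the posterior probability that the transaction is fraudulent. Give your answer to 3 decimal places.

With H the event that the transaction is fraudulent, the joint likelihood of the observed sequence is P(data|H) = 0.848·0.152·0.848 = 0.10930 and P(data|¬H) = 0.075·0.925·0.075 = 0.0052031.
Bayes: P(H|data) = 0.101·0.10930 / (0.101·0.10930 + 0.899·0.0052031) = 0.011040/0.015717 = 0.7024.

Posterior P(H) ≈ 0.702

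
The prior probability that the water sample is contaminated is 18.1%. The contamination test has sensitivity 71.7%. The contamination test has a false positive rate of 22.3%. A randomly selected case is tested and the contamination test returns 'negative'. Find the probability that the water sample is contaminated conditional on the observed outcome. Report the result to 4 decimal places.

Write H for 'the water sample is contaminated'. Prior odds H:¬H = 0.181/0.819 = 0.22100. For the 'negative' outcome, the likelihood ratio is 0.283/0.777 = 0.36422.
Posterior odds = 0.22100 × 0.36422 = 0.080493, so P(H|E) = 0.080493/(1+0.080493) = 0.0745.

P(H | E) ≈ 0.0745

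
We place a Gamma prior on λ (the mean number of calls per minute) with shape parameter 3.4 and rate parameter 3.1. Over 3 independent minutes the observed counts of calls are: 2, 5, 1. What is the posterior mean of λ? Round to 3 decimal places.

Posterior mean ≈ 1.869

The Poisson likelihood adds the total count to the shape and the number of exposure periods to the rate. Here ∑xᵢ = 8 and n = 3, so shape 3.4→11.4 and rate 3.1→6.1.
Posterior mean = shape/rate = 11.4/6.1 = 1.869.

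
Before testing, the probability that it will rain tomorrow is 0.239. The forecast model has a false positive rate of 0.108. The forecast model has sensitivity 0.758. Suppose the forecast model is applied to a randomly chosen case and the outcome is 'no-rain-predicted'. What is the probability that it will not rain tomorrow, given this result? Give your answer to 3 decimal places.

P(¬H | E) ≈ 0.921

Let H be the event that it will rain tomorrow. P(H) = 0.239, so P(¬H) = 0.761. With E the 'no-rain-predicted' result, P(E|H) = 0.242 and P(E|¬H) = 0.892.
P(E) = 0.242·0.239 + 0.892·0.761 = 0.057838 + 0.67881 = 0.73665.
By Bayes' theorem, P(H|E) = 0.057838 / 0.73665 = 0.079. Hence P(¬H|E) = 1 − 0.079 = 0.921.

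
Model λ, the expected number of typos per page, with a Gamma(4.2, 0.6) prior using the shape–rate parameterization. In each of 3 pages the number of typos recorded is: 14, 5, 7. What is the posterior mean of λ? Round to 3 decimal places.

Posterior mean ≈ 8.389

The Poisson likelihood adds the total count to the shape and the number of exposure periods to the rate. Here ∑xᵢ = 26 and n = 3, so shape 4.2→30.2 and rate 0.6→3.6.
E[λ | data] = 30.2/3.6 = 8.389.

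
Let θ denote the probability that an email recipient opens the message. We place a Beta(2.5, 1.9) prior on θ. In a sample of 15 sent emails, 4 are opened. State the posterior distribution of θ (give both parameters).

Observing 4 successes and 11 failures updates Beta(2.5, 1.9) by adding the success and failure counts to the two shape parameters: α = 2.5+4 = 6.5, β = 1.9+11 = 12.9.

Posterior: Beta(6.5, 12.9)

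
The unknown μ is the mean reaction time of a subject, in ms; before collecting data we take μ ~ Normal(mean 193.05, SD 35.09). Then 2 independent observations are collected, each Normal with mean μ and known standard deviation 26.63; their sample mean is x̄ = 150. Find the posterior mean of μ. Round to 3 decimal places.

Posterior mean ≈ 159.625

With known σ, the Normal prior is conjugate. Weight on the data is w = (n/σ²)/(n/σ² + 1/τ₀²) = 0.00282025/(0.00282025+0.00081214) = 0.77642.
Posterior mean = w·x̄ + (1−w)·μ₀ = 0.77642·150 + 0.22358·193.05 = 159.625.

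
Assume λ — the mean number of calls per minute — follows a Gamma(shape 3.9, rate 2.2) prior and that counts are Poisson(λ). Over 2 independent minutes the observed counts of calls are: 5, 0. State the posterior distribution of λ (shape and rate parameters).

Posterior: Gamma(shape=8.9, rate=4.2)

The Poisson likelihood adds the total count to the shape and the number of exposure periods to the rate. Here ∑xᵢ = 5 and n = 2, so shape 3.9→8.9 and rate 2.2→4.2.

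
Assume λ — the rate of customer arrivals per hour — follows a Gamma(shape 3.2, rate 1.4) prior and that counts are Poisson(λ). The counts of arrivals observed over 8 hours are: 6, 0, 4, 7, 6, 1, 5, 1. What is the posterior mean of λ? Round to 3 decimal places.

Posterior mean ≈ 3.532

Total count ∑xᵢ = 30 over n = 8 hours.
Gamma is conjugate to the Poisson likelihood: posterior is Gamma(shape = 3.2+30 = 33.2, rate = 1.4+8 = 9.4).
Posterior mean = shape/rate = 33.2/9.4 = 3.532.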